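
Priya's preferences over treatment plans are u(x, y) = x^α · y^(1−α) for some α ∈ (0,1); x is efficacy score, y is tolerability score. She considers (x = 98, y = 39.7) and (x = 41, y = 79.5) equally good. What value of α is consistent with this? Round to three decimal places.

Set the two utilities equal: 98^α·39.7^(1−α) = 41^α·79.5^(1−α).
Rearrange to (98/41)^α = (79.5/39.7)^(1−α) and take logs: α·0.871395 = (1−α)·0.694406.
So α/(1−α) = (0.694406)/(0.871395) = 0.796890, and α = 0.796890/1.796890 ≈ 0.443.

α ≈ 0.443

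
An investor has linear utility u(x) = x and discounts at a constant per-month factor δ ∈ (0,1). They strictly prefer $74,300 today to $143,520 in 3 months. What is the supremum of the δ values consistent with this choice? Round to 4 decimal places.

δ < 0.8030

Under u(x) = x this choice says 74300 > δ^3·143520.
Hence δ^3 < 74300/143520 = 0.51770, and x ↦ x^(1/3) is increasing on (0,∞).
δ < 0.51770^(1/3) = 0.8030.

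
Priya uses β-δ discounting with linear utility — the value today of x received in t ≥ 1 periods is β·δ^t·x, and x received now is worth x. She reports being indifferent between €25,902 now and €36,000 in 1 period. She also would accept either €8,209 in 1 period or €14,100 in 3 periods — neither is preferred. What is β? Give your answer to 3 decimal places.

β ≈ 0.943

From the later pair, β·δ^1·8209 = β·δ^3·14100; dividing through, δ^2 = 8209/14100 = 0.58220, so δ = 0.76302.
Substituting δ into 25902 = β·δ·36000: β = 25902/(27468.698) ≈ 0.943.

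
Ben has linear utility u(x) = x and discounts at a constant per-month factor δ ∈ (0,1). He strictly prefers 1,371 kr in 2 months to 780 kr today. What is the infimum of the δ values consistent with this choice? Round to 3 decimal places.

Comparing present values: 780 < δ^2·1371.
Hence δ^2 > 780/1371 = 0.56893, and x ↦ x^(1/2) is increasing on (0,∞).
δ > 0.56893^(1/2) = 0.754.

δ > 0.754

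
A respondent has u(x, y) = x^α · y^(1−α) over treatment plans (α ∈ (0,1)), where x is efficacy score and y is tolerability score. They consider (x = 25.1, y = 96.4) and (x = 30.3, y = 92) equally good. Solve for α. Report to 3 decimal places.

α ≈ 0.199

Set the two utilities equal: 25.1^α·96.4^(1−α) = 30.3^α·92^(1−α).
Taking logs: α·ln 25.1 + (1−α)·ln 96.4 = α·ln 30.3 + (1−α)·ln 92, i.e. α·-0.188280 = (1−α)·-0.046718.
Thus α·(-0.234998) = -0.046718, so α = -0.046718/-0.234998 ≈ 0.199.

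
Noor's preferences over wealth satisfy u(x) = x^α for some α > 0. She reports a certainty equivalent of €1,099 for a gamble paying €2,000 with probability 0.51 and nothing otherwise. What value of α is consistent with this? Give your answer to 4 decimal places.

α ≈ 1.1246

The lottery's expected utility is 0.51·u(2000) + 0.49·u(0) = 0.51·2000^α (since u(0) = 0 for α > 0).
Equating: 1099^α = 0.51·2000^α, i.e. 0.5495^α = 0.51.
α = ln(0.51) / ln(1099/2000) = -0.6733446/-0.5987465 ≈ 1.1246.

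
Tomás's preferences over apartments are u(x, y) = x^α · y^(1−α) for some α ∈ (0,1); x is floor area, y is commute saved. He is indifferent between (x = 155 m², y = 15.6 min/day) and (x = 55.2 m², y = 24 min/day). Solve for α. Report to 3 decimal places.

α ≈ 0.294

Indifference: 155^α · 15.6^(1−α) = 55.2^α · 24^(1−α).
Rearrange to (155/55.2)^α = (24/15.6)^(1−α) and take logs: α·1.032462 = (1−α)·0.430783.
With A = 1.032462 and B = 0.430783: α·A = (1−α)·B, so α = B/(A+B) = 0.430783/1.463245 ≈ 0.294.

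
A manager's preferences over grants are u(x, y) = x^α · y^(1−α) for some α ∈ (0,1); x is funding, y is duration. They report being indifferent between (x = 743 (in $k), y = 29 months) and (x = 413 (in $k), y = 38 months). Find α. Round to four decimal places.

α ≈ 0.3152

The Cobb–Douglas utilities coincide, so 743^α·29^(1−α) = 413^α·38^(1−α).
Rearrange to (743/413)^α = (38/29)^(1−α) and take logs: α·0.5872485 = (1−α)·0.2702903.
So α/(1−α) = (0.2702903)/(0.5872485) = 0.4602656, and α = 0.4602656/1.4602656 ≈ 0.3152.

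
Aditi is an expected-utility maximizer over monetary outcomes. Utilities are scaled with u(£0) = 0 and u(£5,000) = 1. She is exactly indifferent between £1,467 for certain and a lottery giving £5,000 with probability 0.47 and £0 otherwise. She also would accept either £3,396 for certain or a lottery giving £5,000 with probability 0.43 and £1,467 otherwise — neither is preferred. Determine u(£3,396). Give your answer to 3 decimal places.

From the first indifference, u(£1,467) = 0.47·u(£5,000) + 0.53·u(£0) = 0.47·1 + 0.53·0 = 0.47.
Then u(£3,396) = 0.43·u(£5,000) + 0.57·u(£1,467) = 0.43·1.00 + 0.57·0.47 = 0.6979.

0.698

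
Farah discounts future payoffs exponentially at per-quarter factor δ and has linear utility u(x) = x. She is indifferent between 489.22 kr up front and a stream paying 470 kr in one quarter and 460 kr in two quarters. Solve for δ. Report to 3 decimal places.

δ ≈ 0.640

Present value of the stream is 470·δ + 460·δ². Indifference gives 470δ + 460δ² = 489.22.
So 460δ² + 470δ − 489.22 = 0.
δ = (−470 + √(470² + 4·460·489.22)) / (2·460) = (−470 + √1121064.80) / 920 ≈ 0.640.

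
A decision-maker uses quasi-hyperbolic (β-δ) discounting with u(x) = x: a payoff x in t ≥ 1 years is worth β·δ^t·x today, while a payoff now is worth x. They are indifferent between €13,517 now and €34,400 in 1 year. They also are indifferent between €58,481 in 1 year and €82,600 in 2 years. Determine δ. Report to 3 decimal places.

δ ≈ 0.708

The second indifference involves only future payoffs, so β cancels: β·δ^1·58481 = β·δ^2·82600, giving δ = 58481/82600 = 0.70800.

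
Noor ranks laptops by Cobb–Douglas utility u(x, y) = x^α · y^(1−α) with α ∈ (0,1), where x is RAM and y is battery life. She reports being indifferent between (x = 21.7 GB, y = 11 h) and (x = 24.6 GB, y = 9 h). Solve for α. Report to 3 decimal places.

α ≈ 0.615

Indifference: 21.7^α · 11^(1−α) = 24.6^α · 9^(1−α).
Taking logs: α·ln 21.7 + (1−α)·ln 11 = α·ln 24.6 + (1−α)·ln 9, i.e. α·-0.125434 = (1−α)·-0.200671.
So α/(1−α) = (-0.200671)/(-0.125434) = 1.599813, and α = 1.599813/2.599813 ≈ 0.615.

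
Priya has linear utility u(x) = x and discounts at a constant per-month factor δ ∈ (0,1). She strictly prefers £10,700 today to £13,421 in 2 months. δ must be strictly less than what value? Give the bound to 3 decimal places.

δ < 0.893

Under u(x) = x this choice says 10700 > δ^2·13421.
Hence δ^2 < 10700/13421 = 0.79726, and x ↦ x^(1/2) is increasing on (0,∞).
δ < 0.79726^(1/2) = 0.893.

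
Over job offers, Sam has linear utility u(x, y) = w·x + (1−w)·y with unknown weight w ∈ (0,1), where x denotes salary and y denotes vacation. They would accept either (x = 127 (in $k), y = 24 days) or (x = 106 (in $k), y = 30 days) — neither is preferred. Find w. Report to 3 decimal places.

w = 0.222

Equating utilities: w·127 + (1−w)·24 = w·106 + (1−w)·30.
w·(127−106) = (1−w)·(30−24), i.e. w·21 = (1−w)·6.
Hence w = 6/(21+6) = 6/27 = 0.222.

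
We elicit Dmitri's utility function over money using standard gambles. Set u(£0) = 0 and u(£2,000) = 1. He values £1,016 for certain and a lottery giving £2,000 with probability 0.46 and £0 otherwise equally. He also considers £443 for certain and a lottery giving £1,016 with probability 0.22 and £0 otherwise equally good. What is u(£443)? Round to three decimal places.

From the first indifference, u(£1,016) = 0.46·u(£2,000) + 0.54·u(£0) = 0.46·1 + 0.54·0 = 0.46.
Chaining: u(£443) = 0.22·0.46 + 0.78·0.00 = 0.1012.

0.101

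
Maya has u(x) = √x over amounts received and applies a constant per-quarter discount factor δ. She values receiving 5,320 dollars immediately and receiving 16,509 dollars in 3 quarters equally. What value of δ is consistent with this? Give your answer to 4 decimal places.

δ ≈ 0.8280

The payoff in 3 quarters is discounted by δ^3, so u(5320) = δ^3·u(16509) and δ^3 = u(5320)/u(16509).
With u(x) = √x: δ^3 = √5320/√16509 = √(5320/16509) = 0.56767.
Taking the cube root: δ = 0.56767^(1/3) ≈ 0.8280.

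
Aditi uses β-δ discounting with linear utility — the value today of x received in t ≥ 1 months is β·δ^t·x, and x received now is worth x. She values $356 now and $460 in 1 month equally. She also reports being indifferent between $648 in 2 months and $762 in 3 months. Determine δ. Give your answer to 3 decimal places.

The second indifference involves only future payoffs, so β cancels: β·δ^2·648 = β·δ^3·762, giving δ = 648/762 = 0.85039.

δ ≈ 0.850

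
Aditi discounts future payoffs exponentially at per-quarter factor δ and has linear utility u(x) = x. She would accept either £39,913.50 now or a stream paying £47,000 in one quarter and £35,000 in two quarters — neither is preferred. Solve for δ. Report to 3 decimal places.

δ ≈ 0.590

The stream is worth 47000δ + 35000δ² today, so 47000δ + 35000δ² = 39913.50.
So 35000δ² + 47000δ − 39913.50 = 0.
δ = (−47000 + √(47000² + 4·35000·39913.50)) / (2·35000) = (−47000 + √7796890000.00) / 70000 ≈ 0.590.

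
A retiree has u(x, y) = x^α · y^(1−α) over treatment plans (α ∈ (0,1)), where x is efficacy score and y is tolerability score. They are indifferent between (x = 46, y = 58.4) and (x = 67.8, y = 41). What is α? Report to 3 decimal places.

α ≈ 0.477

Indifference: 46^α · 58.4^(1−α) = 67.8^α · 41^(1−α).
Taking logs: α·ln 46 + (1−α)·ln 58.4 = α·ln 67.8 + (1−α)·ln 41, i.e. α·-0.387921 = (1−α)·-0.353744.
Thus α·(-0.741665) = -0.353744, so α = -0.353744/-0.741665 ≈ 0.477.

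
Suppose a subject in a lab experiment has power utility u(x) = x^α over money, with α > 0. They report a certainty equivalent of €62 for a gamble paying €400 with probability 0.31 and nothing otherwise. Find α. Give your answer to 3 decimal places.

The lottery's expected utility is 0.31·u(400) + 0.69·u(0) = 0.31·400^α (since u(0) = 0 for α > 0).
Equating: 62^α = 0.31·400^α, i.e. 0.1550^α = 0.31.
α = ln(0.31) / ln(62/400) = -1.171183/-1.864330 ≈ 0.628.

α ≈ 0.628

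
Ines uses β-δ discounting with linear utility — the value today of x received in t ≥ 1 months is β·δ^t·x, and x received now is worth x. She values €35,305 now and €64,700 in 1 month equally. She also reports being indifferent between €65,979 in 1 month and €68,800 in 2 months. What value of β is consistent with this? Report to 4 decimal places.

β ≈ 0.5690

The second indifference involves only future payoffs, so β cancels: β·δ^1·65979 = β·δ^2·68800, giving δ = 65979/68800 = 0.95900.
Substituting δ into 35305 = β·δ·64700: β = 35305/(62047.112) ≈ 0.5690.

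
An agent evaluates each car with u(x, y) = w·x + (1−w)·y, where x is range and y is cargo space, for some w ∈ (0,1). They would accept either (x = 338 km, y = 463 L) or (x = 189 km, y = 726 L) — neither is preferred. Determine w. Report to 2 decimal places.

w = 0.64

u(338,463) = u(189,726) means w·338 + (1−w)·463 = w·189 + (1−w)·726.
Rearranging, 149·w − 263·(1−w) = 0.
So w/(1−w) = 263/149 = 1.7651, giving w = 263/(149+263) = 0.64.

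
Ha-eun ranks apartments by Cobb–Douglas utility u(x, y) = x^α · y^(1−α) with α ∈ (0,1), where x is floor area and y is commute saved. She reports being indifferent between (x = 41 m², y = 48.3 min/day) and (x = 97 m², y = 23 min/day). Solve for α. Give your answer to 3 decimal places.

α ≈ 0.463

Indifference: 41^α · 48.3^(1−α) = 97^α · 23^(1−α).
Taking logs: α·ln 41 + (1−α)·ln 48.3 = α·ln 97 + (1−α)·ln 23, i.e. α·-0.861139 = (1−α)·-0.741937.
Thus α·(-1.603076) = -0.741937, so α = -0.741937/-1.603076 ≈ 0.463.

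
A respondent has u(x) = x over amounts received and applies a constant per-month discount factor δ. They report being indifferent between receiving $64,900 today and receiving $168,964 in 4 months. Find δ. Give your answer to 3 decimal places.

δ ≈ 0.787

Equating discounted utilities: u(64900) = δ^4·u(168964) ⇒ δ^4 = u(64900)/u(168964).
With u(x) = x: δ^4 = 64900/168964 = 0.38411.
Hence δ = (0.38411)^(1/4) = 0.78725.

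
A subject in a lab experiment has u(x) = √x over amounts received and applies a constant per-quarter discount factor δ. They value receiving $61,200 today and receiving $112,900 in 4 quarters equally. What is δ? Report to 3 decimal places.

δ ≈ 0.926

The payoff in 4 quarters is discounted by δ^4, so u(61200) = δ^4·u(112900) and δ^4 = u(61200)/u(112900).
With u(x) = √x: δ^4 = √61200/√112900 = √(61200/112900) = 0.73626.
So δ = 0.73626^(1/4) ≈ 0.926.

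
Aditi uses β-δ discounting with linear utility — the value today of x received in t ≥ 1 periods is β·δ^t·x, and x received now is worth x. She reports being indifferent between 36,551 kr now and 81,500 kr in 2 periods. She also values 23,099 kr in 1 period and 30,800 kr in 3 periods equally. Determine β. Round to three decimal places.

The second indifference involves only future payoffs, so β cancels: β·δ^1·23099 = β·δ^3·30800, giving δ^2 = 23099/30800 = 0.74997, so δ = 0.86601.
The first indifference: 36551 = β·δ^2·81500, so β = 36551/(δ^2·81500) = 36551/(0.74997·81500) ≈ 0.598.

β ≈ 0.598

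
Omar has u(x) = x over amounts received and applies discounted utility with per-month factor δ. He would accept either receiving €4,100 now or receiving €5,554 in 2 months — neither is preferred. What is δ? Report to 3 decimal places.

δ ≈ 0.859

Indifference means u(4100) = δ^2 · u(5554), so δ^2 = u(4100)/u(5554).
With u(x) = x: δ^2 = 4100/5554 = 0.73821.
So δ = 0.73821^(1/2) ≈ 0.859.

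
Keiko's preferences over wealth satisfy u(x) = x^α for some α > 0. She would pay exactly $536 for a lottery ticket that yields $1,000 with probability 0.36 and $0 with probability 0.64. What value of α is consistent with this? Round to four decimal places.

α ≈ 1.6383

The lottery's expected utility is 0.36·u(1000) + 0.64·u(0) = 0.36·1000^α (since u(0) = 0 for α > 0).
Equating: 536^α = 0.36·1000^α, i.e. 0.5360^α = 0.36.
α = ln(0.36) / ln(536/1000) = -1.0216512/-0.6236211 ≈ 1.6383.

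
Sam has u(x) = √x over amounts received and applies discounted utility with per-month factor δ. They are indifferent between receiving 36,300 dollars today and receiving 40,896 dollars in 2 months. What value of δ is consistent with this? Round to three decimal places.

δ ≈ 0.971

Indifference means u(36300) = δ^2 · u(40896), so δ^2 = u(36300)/u(40896).
Since u(x) = √x, δ^2 = √(36300/40896) = 0.94213.
Taking the square root: δ = 0.94213^(1/2) ≈ 0.971.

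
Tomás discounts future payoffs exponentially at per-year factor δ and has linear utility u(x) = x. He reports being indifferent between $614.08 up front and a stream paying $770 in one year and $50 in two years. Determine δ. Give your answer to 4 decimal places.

δ ≈ 0.7600

The stream is worth 770δ + 50δ² today, so 770δ + 50δ² = 614.08.
That is, 50δ² + 770δ − 614.08 = 0, a quadratic in δ.
By the quadratic formula (taking the positive root), δ = (−770 + √715716.00) / 100 ≈ 0.7600.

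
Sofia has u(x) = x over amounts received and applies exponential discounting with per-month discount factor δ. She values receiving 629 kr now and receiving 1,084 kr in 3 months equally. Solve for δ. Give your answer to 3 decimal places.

Equating discounted utilities: u(629) = δ^3·u(1084) ⇒ δ^3 = u(629)/u(1084).
With u(x) = x: δ^3 = 629/1084 = 0.58026.
Taking the cube root: δ = 0.58026^(1/3) ≈ 0.834.

δ ≈ 0.834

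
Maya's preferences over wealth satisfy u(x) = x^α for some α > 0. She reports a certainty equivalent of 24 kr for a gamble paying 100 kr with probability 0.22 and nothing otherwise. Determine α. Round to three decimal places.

EU(lottery) = 0.22·100^α + 0.78·0 = 0.22·100^α.
Setting u(24) equal to that: 24^α = 0.22·100^α ⇒ (24/100)^α = 0.22.
Take logs: α = ln 0.22 / ln(24/100) ≈ 1.06097.

α ≈ 1.061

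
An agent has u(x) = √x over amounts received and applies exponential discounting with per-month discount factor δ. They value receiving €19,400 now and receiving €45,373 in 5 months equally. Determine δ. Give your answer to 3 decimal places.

δ ≈ 0.919

Equating discounted utilities: u(19400) = δ^5·u(45373) ⇒ δ^5 = u(19400)/u(45373).
With u(x) = √x: δ^5 = √19400/√45373 = √(19400/45373) = 0.65389.
Taking the 5th root: δ = 0.65389^(1/5) ≈ 0.919.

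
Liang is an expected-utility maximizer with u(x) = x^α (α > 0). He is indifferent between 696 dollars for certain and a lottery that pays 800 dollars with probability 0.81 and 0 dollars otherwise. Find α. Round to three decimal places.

The lottery's expected utility is 0.81·u(800) + 0.19·u(0) = 0.81·800^α (since u(0) = 0 for α > 0).
Indifference: 696^α = 0.81·800^α, so (696/800)^α = 0.81.
α = ln(0.81) / ln(696/800) = -0.210721/-0.139262 ≈ 1.513.

α ≈ 1.513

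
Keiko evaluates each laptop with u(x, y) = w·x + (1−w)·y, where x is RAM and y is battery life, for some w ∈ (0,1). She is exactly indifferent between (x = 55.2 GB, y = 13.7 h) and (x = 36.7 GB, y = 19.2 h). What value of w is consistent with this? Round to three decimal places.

Indifference: w·55.2 + (1−w)·13.7 = w·36.7 + (1−w)·19.2.
Rearranging, 18.5·w − 5.5·(1−w) = 0.
The marginal rate of substitution is 5.5/18.5, so w = 5.5/(18.5+5.5) = 0.229.

w = 0.229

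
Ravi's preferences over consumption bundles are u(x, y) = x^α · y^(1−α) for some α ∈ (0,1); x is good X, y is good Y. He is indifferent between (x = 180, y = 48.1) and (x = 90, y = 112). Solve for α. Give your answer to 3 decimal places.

The Cobb–Douglas utilities coincide, so 180^α·48.1^(1−α) = 90^α·112^(1−α).
Taking logs: α·ln 180 + (1−α)·ln 48.1 = α·ln 90 + (1−α)·ln 112, i.e. α·0.693147 = (1−α)·0.845217.
With A = 0.693147 and B = 0.845217: α·A = (1−α)·B, so α = B/(A+B) = 0.845217/1.538364 ≈ 0.549.

α ≈ 0.549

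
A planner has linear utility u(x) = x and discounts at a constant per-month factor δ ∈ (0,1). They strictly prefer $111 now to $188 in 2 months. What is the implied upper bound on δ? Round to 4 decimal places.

δ < 0.7684

Under u(x) = x this choice says 111 > δ^2·188.
Dividing by 188: δ^2 < 0.59043. Both sides are positive, so the square root keeps the direction.
δ < (111/188)^(1/2) ≈ 0.7684.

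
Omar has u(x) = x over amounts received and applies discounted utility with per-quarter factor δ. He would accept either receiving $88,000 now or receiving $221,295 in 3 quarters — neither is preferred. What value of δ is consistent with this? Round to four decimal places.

δ ≈ 0.7354

Equating discounted utilities: u(88000) = δ^3·u(221295) ⇒ δ^3 = u(88000)/u(221295).
With u(x) = x: δ^3 = 88000/221295 = 0.39766.
Taking the cube root: δ = 0.39766^(1/3) ≈ 0.7354.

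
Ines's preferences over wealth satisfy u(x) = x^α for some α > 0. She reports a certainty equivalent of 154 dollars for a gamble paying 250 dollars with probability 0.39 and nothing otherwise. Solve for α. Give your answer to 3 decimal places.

α ≈ 1.943

The lottery's expected utility is 0.39·u(250) + 0.61·u(0) = 0.39·250^α (since u(0) = 0 for α > 0).
Indifference: 154^α = 0.39·250^α, so (154/250)^α = 0.39.
α = ln(0.39) / ln(154/250) = -0.941609/-0.484508 ≈ 1.943.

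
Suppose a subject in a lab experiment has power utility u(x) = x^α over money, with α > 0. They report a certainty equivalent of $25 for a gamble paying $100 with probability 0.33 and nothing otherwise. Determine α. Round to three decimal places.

α ≈ 0.800

The lottery's expected utility is 0.33·u(100) + 0.67·u(0) = 0.33·100^α (since u(0) = 0 for α > 0).
Equating: 25^α = 0.33·100^α, i.e. 0.2500^α = 0.33.
Taking logs: α·ln(25/100) = ln(0.33), so α = -1.108663 / -1.386294 ≈ 0.800.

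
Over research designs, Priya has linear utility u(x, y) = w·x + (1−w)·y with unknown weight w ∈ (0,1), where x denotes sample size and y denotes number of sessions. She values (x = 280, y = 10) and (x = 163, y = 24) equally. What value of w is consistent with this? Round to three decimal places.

w = 0.107

u(280,10) = u(163,24) means w·280 + (1−w)·10 = w·163 + (1−w)·24.
Collecting terms: w·117 = (1−w)·14.
So w/(1−w) = 14/117 = 0.1197, giving w = 14/(117+14) = 0.107.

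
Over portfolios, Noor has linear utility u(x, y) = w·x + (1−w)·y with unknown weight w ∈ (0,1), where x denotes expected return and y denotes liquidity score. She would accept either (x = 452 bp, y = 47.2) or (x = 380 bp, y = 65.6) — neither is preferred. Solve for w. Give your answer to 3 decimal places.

Equating utilities: w·452 + (1−w)·47.2 = w·380 + (1−w)·65.6.
w·(452−380) = (1−w)·(65.6−47.2), i.e. w·72 = (1−w)·18.4.
Hence w = 18.4/(72+18.4) = 18.4/90.4 = 0.204.

w = 0.204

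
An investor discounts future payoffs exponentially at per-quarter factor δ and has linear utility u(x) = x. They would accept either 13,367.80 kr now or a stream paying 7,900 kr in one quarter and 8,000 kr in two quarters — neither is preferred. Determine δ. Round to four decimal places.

Present value of the stream is 7900·δ + 8000·δ². Indifference gives 7900δ + 8000δ² = 13367.80.
Rearranged: 8000δ² + 7900δ − 13367.80 = 0.
The positive root is δ = [−7900 + √(7900² + 4·8000·13367.80)] / (2·8000) = (−7900 + 22140.000)/16000 ≈ 0.8900.

δ ≈ 0.8900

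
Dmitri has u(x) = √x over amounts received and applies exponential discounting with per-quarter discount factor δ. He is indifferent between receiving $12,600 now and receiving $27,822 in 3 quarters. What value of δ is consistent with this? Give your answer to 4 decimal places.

δ ≈ 0.8763

Indifference means u(12600) = δ^3 · u(27822), so δ^3 = u(12600)/u(27822).
Since u(x) = √x, δ^3 = √(12600/27822) = 0.67296.
Hence δ = (0.67296)^(1/3) = 0.876322.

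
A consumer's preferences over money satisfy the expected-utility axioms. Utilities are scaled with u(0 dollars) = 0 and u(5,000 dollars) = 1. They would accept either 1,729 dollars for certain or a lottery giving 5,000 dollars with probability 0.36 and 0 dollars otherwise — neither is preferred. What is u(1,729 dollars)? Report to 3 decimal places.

0.360

u(1,729 dollars) equals the lottery's expected utility: 0.36·1 + 0.64·0 = 0.36.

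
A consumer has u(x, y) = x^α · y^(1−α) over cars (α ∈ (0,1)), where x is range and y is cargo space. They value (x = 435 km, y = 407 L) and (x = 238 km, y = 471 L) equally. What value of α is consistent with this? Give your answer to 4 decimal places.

α ≈ 0.1950

The Cobb–Douglas utilities coincide, so 435^α·407^(1−α) = 238^α·471^(1−α).
Rearrange to (435/238)^α = (471/407)^(1−α) and take logs: α·0.6030754 = (1−α)·0.1460449.
Thus α·(0.7491203) = 0.1460449, so α = 0.1460449/0.7491203 ≈ 0.1950.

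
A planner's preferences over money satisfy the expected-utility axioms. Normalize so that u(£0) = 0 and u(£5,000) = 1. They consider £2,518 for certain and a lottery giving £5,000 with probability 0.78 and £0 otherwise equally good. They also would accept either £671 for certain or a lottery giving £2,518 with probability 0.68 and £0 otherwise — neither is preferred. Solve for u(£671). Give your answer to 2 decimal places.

The first gamble pins u(£2,518): it must equal 0.78·1 + 0.22·0 = 0.78.
Then u(£671) = 0.68·u(£2,518) + 0.32·u(£0) = 0.68·0.78 + 0.32·0.00 = 0.5304.

0.53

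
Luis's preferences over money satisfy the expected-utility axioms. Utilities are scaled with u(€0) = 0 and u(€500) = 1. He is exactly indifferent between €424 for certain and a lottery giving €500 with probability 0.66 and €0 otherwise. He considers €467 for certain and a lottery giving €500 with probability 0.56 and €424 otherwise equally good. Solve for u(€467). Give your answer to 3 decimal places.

0.850

The first gamble pins u(€424): it must equal 0.66·1 + 0.34·0 = 0.66.
Chaining: u(€467) = 0.56·1.00 + 0.44·0.66 = 0.8504.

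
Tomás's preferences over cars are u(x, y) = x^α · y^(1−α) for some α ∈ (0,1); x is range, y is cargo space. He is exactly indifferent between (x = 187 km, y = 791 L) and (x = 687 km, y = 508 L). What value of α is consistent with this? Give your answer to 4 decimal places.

α ≈ 0.2539

Indifference: 187^α · 791^(1−α) = 687^α · 508^(1−α).
(187/687)^α = (508/791)^(1−α); take logs: α·ln(187/687) = (1−α)·ln(508/791), i.e. α·-1.3012257 = (1−α)·-0.4428165.
Thus α·(-1.7440422) = -0.4428165, so α = -0.4428165/-1.7440422 ≈ 0.2539.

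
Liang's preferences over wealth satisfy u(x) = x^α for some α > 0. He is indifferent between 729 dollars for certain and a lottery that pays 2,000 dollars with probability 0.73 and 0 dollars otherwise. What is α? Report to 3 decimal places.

α ≈ 0.312

The lottery's expected utility is 0.73·u(2000) + 0.27·u(0) = 0.73·2000^α (since u(0) = 0 for α > 0).
Equating: 729^α = 0.73·2000^α, i.e. 0.3645^α = 0.73.
α = ln(0.73) / ln(729/2000) = -0.314711/-1.009229 ≈ 0.312.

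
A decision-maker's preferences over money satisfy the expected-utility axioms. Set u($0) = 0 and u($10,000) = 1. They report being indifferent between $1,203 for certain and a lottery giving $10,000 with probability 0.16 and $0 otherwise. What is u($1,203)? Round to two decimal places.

0.16

u($1,203) equals the lottery's expected utility: 0.16·1 + 0.84·0 = 0.16.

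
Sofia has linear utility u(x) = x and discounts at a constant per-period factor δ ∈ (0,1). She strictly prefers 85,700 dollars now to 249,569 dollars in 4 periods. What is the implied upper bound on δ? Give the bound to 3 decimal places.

δ < 0.766

The preference means 85700 > δ^4·249569.
So δ^4 < 85700/249569 = 0.34339; taking the 4th root of both positive sides preserves the inequality.
δ < (85700/249569)^(1/4) ≈ 0.766.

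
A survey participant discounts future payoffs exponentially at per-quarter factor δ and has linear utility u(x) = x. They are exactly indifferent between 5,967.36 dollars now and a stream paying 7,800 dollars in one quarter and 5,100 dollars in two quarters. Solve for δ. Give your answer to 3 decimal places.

δ ≈ 0.560

Equating present values: 5967.36 = 7800δ + 5100δ².
So 5100δ² + 7800δ − 5967.36 = 0.
δ = (−7800 + √(7800² + 4·5100·5967.36)) / (2·5100) = (−7800 + √182574144.00) / 10200 ≈ 0.560.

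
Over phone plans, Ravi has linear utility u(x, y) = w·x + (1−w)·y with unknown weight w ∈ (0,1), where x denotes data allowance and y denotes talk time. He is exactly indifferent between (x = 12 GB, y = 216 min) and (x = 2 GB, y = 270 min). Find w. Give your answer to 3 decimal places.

u(12,216) = u(2,270) means w·12 + (1−w)·216 = w·2 + (1−w)·270.
Collecting terms: w·10 = (1−w)·54.
Hence w = 54/(10+54) = 54/64 = 0.844.

w = 0.844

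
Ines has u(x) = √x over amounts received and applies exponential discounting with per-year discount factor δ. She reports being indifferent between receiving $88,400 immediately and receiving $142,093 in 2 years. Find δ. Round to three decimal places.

Indifference means u(88400) = δ^2 · u(142093), so δ^2 = u(88400)/u(142093).
With u(x) = √x: δ^2 = √88400/√142093 = √(88400/142093) = 0.78875.
Taking the square root: δ = 0.78875^(1/2) ≈ 0.888.

δ ≈ 0.888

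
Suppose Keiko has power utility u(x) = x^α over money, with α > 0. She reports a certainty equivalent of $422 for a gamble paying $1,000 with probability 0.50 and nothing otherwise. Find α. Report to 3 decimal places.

α ≈ 0.803

Since u(0) = 0, the lottery's EU is 0.50·1000^α.
Equating: 422^α = 0.50·1000^α, i.e. 0.4220^α = 0.50.
Take logs: α = ln 0.50 / ln(422/1000) ≈ 0.80342.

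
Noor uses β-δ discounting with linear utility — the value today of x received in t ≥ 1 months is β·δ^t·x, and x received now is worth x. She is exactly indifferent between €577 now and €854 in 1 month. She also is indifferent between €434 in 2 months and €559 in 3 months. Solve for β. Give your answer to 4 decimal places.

From the later pair, β·δ^2·434 = β·δ^3·559; dividing through, δ = 434/559 = 0.77639.
Substituting δ into 577 = β·δ·854: β = 577/(663.034) ≈ 0.8702.

β ≈ 0.8702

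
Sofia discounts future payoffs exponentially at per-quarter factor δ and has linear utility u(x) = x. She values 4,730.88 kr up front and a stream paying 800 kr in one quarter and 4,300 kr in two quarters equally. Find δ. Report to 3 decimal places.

Equating present values: 4730.88 = 800δ + 4300δ².
So 4300δ² + 800δ − 4730.88 = 0.
δ = (−800 + √(800² + 4·4300·4730.88)) / (2·4300) = (−800 + √82011136.00) / 8600 ≈ 0.960.

δ ≈ 0.960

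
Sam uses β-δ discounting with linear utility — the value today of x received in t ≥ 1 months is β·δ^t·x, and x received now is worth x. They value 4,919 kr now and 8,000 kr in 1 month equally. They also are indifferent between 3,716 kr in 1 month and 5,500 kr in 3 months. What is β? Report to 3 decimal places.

β ≈ 0.748

The second indifference involves only future payoffs, so β cancels: β·δ^1·3716 = β·δ^3·5500, giving δ^2 = 3716/5500 = 0.67564, so δ = 0.82197.
The first indifference: 4919 = β·δ·8000, so β = 4919/(δ·8000) = 4919/(0.82197·8000) ≈ 0.748.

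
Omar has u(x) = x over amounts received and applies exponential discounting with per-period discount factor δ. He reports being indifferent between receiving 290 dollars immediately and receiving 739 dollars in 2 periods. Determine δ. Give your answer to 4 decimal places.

The payoff in 2 periods is discounted by δ^2, so u(290) = δ^2·u(739) and δ^2 = u(290)/u(739).
With u(x) = x: δ^2 = 290/739 = 0.39242.
Taking the square root: δ = 0.39242^(1/2) ≈ 0.6264.

δ ≈ 0.6264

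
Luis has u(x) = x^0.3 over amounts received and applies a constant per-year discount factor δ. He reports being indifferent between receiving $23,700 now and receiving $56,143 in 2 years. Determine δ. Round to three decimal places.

Indifference means u(23700) = δ^2 · u(56143), so δ^2 = u(23700)/u(56143).
With u(x) = x^0.3: δ^2 = 23700^0.3/56143^0.3 = (23700/56143)^0.3 = 0.77203.
Hence δ = (0.77203)^(1/2) = 0.87865.

δ ≈ 0.879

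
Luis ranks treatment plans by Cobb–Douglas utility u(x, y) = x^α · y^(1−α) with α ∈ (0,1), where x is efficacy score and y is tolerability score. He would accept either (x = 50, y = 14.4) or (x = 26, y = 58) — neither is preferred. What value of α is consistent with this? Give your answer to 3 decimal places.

Indifference: 50^α · 14.4^(1−α) = 26^α · 58^(1−α).
Rearrange to (50/26)^α = (58/14.4)^(1−α) and take logs: α·0.653926 = (1−α)·1.393215.
Thus α·(2.047141) = 1.393215, so α = 1.393215/2.047141 ≈ 0.681.

α ≈ 0.681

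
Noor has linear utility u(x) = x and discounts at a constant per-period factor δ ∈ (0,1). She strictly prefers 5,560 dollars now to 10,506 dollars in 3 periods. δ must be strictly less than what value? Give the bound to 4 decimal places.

δ < 0.8089

Comparing present values: 5560 > δ^3·10506.
Dividing by 10506: δ^3 < 0.52922. Both sides are positive, so the cube root keeps the direction.
δ < (5560/10506)^(1/3) ≈ 0.8089.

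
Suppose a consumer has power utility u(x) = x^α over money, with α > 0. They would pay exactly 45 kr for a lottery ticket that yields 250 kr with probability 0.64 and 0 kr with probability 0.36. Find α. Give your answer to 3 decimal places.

Since u(0) = 0, the lottery's EU is 0.64·250^α.
Equating: 45^α = 0.64·250^α, i.e. 0.1800^α = 0.64.
Taking logs: α·ln(45/250) = ln(0.64), so α = -0.446287 / -1.714798 ≈ 0.260.

α ≈ 0.260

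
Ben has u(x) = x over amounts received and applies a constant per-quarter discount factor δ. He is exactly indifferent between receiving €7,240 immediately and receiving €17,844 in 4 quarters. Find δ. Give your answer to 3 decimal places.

δ ≈ 0.798

Indifference means u(7240) = δ^4 · u(17844), so δ^4 = u(7240)/u(17844).
With u(x) = x: δ^4 = 7240/17844 = 0.40574.
So δ = 0.40574^(1/4) ≈ 0.798.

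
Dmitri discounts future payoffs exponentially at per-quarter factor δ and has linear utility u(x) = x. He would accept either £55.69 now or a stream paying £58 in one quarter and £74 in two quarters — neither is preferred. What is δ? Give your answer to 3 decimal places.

The stream is worth 58δ + 74δ² today, so 58δ + 74δ² = 55.69.
So 74δ² + 58δ − 55.69 = 0.
The positive root is δ = [−58 + √(58² + 4·74·55.69)] / (2·74) = (−58 + 140.884)/148 ≈ 0.560.

δ ≈ 0.560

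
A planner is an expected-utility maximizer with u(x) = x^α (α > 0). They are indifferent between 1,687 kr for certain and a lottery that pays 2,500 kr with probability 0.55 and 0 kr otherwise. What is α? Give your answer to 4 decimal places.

EU(lottery) = 0.55·2500^α + 0.45·0 = 0.55·2500^α.
Equating: 1687^α = 0.55·2500^α, i.e. 0.6748^α = 0.55.
Take logs: α = ln 0.55 / ln(1687/2500) ≈ 1.519903.

α ≈ 1.5199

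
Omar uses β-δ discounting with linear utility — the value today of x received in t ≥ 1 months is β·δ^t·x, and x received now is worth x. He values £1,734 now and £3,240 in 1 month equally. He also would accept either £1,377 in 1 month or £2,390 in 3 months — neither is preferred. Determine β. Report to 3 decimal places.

β ≈ 0.705

From the later pair, β·δ^1·1377 = β·δ^3·2390; dividing through, δ^2 = 1377/2390 = 0.57615, so δ = 0.75905.
Now use the now-vs-future pair: 1734 = β·δ·3240 gives β = 1734/(0.75905·3240) ≈ 0.705.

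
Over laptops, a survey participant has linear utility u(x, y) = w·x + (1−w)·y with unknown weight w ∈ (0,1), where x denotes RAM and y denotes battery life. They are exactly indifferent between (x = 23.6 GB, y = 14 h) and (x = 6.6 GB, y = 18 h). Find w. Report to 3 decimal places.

u(23.6,14) = u(6.6,18) means w·23.6 + (1−w)·14 = w·6.6 + (1−w)·18.
Rearranging, 17·w − 4·(1−w) = 0.
The marginal rate of substitution is 4/17, so w = 4/(17+4) = 0.190.

w = 0.190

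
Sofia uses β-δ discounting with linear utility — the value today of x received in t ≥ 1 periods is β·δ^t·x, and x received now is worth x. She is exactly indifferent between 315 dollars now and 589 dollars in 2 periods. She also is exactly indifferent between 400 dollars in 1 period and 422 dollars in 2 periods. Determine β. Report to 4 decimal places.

The second indifference involves only future payoffs, so β cancels: β·δ^1·400 = β·δ^2·422, giving δ = 400/422 = 0.94787.
The first indifference: 315 = β·δ^2·589, so β = 315/(δ^2·589) = 315/(0.89845·589) ≈ 0.5953.

β ≈ 0.5953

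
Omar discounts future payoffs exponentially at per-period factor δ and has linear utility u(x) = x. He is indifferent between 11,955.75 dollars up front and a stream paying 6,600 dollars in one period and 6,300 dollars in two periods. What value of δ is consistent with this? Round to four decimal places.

Present value of the stream is 6600·δ + 6300·δ². Indifference gives 6600δ + 6300δ² = 11955.75.
That is, 6300δ² + 6600δ − 11955.75 = 0, a quadratic in δ.
The positive root is δ = [−6600 + √(6600² + 4·6300·11955.75)] / (2·6300) = (−6600 + 18570.000)/12600 ≈ 0.9500.

δ ≈ 0.9500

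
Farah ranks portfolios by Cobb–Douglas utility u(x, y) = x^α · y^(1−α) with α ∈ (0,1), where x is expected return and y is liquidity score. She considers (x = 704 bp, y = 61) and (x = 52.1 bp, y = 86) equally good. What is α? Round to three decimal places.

Indifference: 704^α · 61^(1−α) = 52.1^α · 86^(1−α).
Taking logs: α·ln 704 + (1−α)·ln 61 = α·ln 52.1 + (1−α)·ln 86, i.e. α·2.603613 = (1−α)·0.343473.
With A = 2.603613 and B = 0.343473: α·A = (1−α)·B, so α = B/(A+B) = 0.343473/2.947086 ≈ 0.117.

α ≈ 0.117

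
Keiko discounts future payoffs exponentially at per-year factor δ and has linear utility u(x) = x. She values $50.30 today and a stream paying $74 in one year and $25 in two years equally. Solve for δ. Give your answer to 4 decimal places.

δ ≈ 0.5700

Equating present values: 50.30 = 74δ + 25δ².
So 25δ² + 74δ − 50.30 = 0.
The positive root is δ = [−74 + √(74² + 4·25·50.30)] / (2·25) = (−74 + 102.499)/50 ≈ 0.5700.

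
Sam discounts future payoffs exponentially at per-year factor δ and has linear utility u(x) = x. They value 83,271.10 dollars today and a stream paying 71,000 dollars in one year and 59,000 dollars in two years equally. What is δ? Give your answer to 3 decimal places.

δ ≈ 0.730

Present value of the stream is 71000·δ + 59000·δ². Indifference gives 71000δ + 59000δ² = 83271.10.
So 59000δ² + 71000δ − 83271.10 = 0.
By the quadratic formula (taking the positive root), δ = (−71000 + √24692979600.00) / 118000 ≈ 0.730.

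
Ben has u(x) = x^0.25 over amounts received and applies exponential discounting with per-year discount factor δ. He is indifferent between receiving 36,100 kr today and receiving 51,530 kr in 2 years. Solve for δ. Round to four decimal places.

The payoff in 2 years is discounted by δ^2, so u(36100) = δ^2·u(51530) and δ^2 = u(36100)/u(51530).
Since u(x) = x^0.25, δ^2 = (36100/51530)^0.25 = 0.70056^0.25 = 0.91488.
So δ = 0.91488^(1/2) ≈ 0.9565.

δ ≈ 0.9565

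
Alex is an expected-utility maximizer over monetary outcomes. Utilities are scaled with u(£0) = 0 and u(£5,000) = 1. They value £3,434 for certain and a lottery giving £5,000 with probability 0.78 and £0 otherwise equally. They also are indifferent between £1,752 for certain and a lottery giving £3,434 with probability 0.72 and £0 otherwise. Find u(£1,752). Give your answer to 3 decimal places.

0.562

The first gamble pins u(£3,434): it must equal 0.78·1 + 0.22·0 = 0.78.
Chaining: u(£1,752) = 0.72·0.78 + 0.28·0.00 = 0.5616.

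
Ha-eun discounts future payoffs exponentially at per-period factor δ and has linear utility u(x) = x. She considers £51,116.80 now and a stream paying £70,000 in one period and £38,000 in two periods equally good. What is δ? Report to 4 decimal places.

δ ≈ 0.5600

Equating present values: 51116.80 = 70000δ + 38000δ².
So 38000δ² + 70000δ − 51116.80 = 0.
By the quadratic formula (taking the positive root), δ = (−70000 + √12669753600.00) / 76000 ≈ 0.5600.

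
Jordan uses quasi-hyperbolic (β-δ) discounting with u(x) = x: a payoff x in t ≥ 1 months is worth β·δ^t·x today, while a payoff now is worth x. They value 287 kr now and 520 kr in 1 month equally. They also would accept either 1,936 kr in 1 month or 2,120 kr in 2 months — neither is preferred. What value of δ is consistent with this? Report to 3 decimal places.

The second indifference involves only future payoffs, so β cancels: β·δ^1·1936 = β·δ^2·2120, giving δ = 1936/2120 = 0.91321.

δ ≈ 0.913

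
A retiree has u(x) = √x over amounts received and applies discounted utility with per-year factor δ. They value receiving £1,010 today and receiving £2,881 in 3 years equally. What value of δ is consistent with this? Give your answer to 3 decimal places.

The payoff in 3 years is discounted by δ^3, so u(1010) = δ^3·u(2881) and δ^3 = u(1010)/u(2881).
With u(x) = √x: δ^3 = √1010/√2881 = √(1010/2881) = 0.59209.
So δ = 0.59209^(1/3) ≈ 0.840.

δ ≈ 0.840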